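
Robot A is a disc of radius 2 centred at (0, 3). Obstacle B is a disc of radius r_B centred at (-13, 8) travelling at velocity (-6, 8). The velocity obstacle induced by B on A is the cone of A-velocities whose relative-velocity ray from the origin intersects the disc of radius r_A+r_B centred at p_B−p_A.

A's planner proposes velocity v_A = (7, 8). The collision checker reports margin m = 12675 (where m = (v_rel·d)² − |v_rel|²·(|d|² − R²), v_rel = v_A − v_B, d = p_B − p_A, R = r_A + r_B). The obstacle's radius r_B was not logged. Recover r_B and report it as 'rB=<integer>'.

m = 12675
d = (-13, 5);  v_rel = (13, 0),  |v_rel|² = 169
v_rel×d = (13)·(5) − (0)·(-13) = 65
since m = R²·169 − 65²:  R² = (4225 + 12675) / 169 = 100
R = √100 = 10  ⇒  r_B = 10 − 2 = 8

rB=8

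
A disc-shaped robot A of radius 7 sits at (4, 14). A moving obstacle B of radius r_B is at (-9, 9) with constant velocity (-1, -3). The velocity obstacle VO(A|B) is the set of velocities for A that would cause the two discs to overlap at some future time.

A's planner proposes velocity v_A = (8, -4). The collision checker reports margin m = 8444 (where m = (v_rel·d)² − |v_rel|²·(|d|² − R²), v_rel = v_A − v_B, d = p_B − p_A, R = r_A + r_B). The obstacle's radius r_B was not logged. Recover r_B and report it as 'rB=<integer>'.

m = 8444
d = (-13, -5);  v_rel = (9, -1),  |v_rel|² = 82
v_rel×d = (9)·(-5) − (-1)·(-13) = -58
since m = R²·82 − (-58)²:  R² = (3364 + 8444) / 82 = 144
R = √144 = 12  ⇒  r_B = 12 − 7 = 5

rB=5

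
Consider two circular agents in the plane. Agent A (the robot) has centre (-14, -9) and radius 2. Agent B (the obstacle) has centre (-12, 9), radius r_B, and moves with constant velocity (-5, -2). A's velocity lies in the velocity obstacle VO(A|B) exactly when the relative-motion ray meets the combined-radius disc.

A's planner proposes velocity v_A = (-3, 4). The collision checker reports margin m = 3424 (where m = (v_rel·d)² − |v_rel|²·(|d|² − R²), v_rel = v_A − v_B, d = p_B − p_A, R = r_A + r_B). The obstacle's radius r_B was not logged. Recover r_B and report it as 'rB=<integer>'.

m = 3424
d = (2, 18);  v_rel = (2, 6),  |v_rel|² = 40
v_rel×d = (2)·(18) − (6)·(2) = 24
since m = R²·40 − 24²:  R² = (576 + 3424) / 40 = 100
R = √100 = 10  ⇒  r_B = 10 − 2 = 8

rB=8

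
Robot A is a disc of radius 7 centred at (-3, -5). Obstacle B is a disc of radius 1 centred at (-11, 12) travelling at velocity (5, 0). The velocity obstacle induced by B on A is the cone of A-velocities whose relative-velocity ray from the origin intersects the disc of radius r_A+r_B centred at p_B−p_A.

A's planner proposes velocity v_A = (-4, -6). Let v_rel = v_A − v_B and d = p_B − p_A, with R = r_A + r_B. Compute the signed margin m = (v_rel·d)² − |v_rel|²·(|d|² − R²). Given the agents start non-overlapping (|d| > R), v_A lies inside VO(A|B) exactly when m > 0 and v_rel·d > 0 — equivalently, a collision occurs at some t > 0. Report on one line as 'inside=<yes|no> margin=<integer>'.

d = (-8, 17),  |d|² = 353;  R = 7+1 = 8,  c = 353−8² = 289
v_rel = (-9, -6),  |v_rel|² = 117;  v_rel·d = (-9)·(-8) + (-6)·(17) = -30
117·t² + 60·t + 289 = 0  ⇒  m = (-30)² − 117·289 = -32913
m = -32913 < 0,  v_rel·d = -30 < 0  ⇒  outside

inside=no margin=-32913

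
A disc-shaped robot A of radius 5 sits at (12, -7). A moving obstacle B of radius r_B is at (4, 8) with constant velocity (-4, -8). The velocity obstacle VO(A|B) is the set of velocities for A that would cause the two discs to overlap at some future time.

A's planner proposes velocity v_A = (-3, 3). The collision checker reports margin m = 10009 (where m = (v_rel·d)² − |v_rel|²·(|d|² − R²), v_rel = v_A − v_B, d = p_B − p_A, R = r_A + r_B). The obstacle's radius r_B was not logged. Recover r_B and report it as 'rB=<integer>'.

m = 10009
d = (-8, 15);  v_rel = (1, 11),  |v_rel|² = 122
v_rel×d = (1)·(15) − (11)·(-8) = 103
since m = R²·122 − 103²:  R² = (10609 + 10009) / 122 = 169
R = √169 = 13  ⇒  r_B = 13 − 5 = 8

rB=8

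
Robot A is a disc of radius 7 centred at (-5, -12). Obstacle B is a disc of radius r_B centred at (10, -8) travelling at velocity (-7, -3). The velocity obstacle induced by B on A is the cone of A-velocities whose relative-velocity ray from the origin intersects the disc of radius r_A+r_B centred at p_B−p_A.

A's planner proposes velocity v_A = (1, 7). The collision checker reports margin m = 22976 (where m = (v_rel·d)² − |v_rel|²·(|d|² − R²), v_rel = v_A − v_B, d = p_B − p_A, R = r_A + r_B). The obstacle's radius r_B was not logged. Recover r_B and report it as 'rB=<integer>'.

m = 22976
d = (15, 4);  v_rel = (8, 10),  |v_rel|² = 164
v_rel×d = (8)·(4) − (10)·(15) = -118
since m = R²·164 − (-118)²:  R² = (13924 + 22976) / 164 = 225
R = √225 = 15  ⇒  r_B = 15 − 7 = 8

rB=8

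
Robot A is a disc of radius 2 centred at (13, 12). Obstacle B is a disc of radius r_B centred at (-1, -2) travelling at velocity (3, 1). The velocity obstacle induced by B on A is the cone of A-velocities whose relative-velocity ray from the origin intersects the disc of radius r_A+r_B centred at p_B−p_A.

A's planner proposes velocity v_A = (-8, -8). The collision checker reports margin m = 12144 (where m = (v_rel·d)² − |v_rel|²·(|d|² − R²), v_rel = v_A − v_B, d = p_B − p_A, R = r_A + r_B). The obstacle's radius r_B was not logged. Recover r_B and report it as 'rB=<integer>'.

m = 12144
d = (-14, -14);  v_rel = (-11, -9),  |v_rel|² = 202
v_rel×d = (-11)·(-14) − (-9)·(-14) = 28
since m = R²·202 − 28²:  R² = (784 + 12144) / 202 = 64
R = √64 = 8  ⇒  r_B = 8 − 2 = 6

rB=6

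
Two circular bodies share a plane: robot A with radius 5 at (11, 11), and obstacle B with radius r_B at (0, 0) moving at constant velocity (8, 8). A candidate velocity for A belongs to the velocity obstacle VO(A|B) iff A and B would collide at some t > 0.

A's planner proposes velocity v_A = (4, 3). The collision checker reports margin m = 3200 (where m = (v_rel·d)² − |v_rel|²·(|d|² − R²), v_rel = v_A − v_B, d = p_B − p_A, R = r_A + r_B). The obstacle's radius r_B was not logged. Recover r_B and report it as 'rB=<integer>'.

m = 3200
d = (-11, -11);  v_rel = (-4, -5),  |v_rel|² = 41
v_rel×d = (-4)·(-11) − (-5)·(-11) = -11
since m = R²·41 − (-11)²:  R² = (121 + 3200) / 41 = 81
R = √81 = 9  ⇒  r_B = 9 − 5 = 4

rB=4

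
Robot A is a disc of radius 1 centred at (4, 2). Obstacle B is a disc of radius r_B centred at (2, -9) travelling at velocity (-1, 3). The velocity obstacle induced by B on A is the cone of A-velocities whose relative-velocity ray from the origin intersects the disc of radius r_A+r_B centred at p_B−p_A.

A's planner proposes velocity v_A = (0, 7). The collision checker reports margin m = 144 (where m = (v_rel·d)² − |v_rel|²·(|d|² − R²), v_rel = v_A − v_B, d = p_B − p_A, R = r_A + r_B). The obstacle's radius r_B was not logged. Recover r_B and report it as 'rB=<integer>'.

m = 144
d = (-2, -11);  v_rel = (1, 4),  |v_rel|² = 17
v_rel×d = (1)·(-11) − (4)·(-2) = -3
since m = R²·17 − (-3)²:  R² = (9 + 144) / 17 = 9
R = √9 = 3  ⇒  r_B = 3 − 1 = 2

rB=2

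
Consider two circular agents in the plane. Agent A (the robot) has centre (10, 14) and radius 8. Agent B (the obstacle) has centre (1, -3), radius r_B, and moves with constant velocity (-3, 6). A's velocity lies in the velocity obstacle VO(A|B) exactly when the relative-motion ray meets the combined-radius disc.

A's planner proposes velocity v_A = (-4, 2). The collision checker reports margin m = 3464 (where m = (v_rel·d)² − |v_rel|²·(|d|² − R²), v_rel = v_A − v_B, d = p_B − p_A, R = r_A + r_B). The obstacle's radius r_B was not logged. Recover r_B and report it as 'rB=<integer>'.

m = 3464
d = (-9, -17);  v_rel = (-1, -4),  |v_rel|² = 17
v_rel×d = (-1)·(-17) − (-4)·(-9) = -19
since m = R²·17 − (-19)²:  R² = (361 + 3464) / 17 = 225
R = √225 = 15  ⇒  r_B = 15 − 8 = 7

rB=7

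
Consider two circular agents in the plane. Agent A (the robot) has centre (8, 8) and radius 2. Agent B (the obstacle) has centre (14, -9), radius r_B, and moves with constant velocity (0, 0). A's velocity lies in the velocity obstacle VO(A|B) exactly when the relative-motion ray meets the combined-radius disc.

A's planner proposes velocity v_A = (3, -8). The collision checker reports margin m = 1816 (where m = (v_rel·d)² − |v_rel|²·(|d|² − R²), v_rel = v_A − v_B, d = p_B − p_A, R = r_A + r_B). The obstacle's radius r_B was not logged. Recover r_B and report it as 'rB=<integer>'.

m = 1816
d = (6, -17);  v_rel = (3, -8),  |v_rel|² = 73
v_rel×d = (3)·(-17) − (-8)·(6) = -3
since m = R²·73 − (-3)²:  R² = (9 + 1816) / 73 = 25
R = √25 = 5  ⇒  r_B = 5 − 2 = 3

rB=3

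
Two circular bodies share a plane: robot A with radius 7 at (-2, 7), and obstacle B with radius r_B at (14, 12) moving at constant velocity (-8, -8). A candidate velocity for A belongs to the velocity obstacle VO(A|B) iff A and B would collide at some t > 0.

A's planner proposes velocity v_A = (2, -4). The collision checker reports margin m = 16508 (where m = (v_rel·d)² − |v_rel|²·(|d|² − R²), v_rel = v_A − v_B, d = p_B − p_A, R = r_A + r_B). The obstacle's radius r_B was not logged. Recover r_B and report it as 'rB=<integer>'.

m = 16508
d = (16, 5);  v_rel = (10, 4),  |v_rel|² = 116
v_rel×d = (10)·(5) − (4)·(16) = -14
since m = R²·116 − (-14)²:  R² = (196 + 16508) / 116 = 144
R = √144 = 12  ⇒  r_B = 12 − 7 = 5

rB=5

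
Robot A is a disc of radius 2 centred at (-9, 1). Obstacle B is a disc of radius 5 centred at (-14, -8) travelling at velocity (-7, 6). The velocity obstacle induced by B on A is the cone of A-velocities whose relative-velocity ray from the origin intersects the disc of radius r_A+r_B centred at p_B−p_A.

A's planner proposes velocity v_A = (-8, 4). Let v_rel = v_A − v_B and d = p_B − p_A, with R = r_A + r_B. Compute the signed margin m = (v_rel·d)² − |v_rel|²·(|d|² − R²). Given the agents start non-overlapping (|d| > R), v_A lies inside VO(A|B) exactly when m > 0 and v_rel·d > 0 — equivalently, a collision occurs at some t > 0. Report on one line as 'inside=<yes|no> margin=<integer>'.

d = (-5, -9),  |d|² = 106;  R = 2+5 = 7,  c = 106−7² = 57
v_rel = (-1, -2),  |v_rel|² = 5;  v_rel·d = (-1)·(-5) + (-2)·(-9) = 23
5·t² − 46·t + 57 = 0  ⇒  m = 23² − 5·57 = 244
m = 244 > 0,  v_rel·d = 23 > 0  ⇒  inside

inside=yes margin=244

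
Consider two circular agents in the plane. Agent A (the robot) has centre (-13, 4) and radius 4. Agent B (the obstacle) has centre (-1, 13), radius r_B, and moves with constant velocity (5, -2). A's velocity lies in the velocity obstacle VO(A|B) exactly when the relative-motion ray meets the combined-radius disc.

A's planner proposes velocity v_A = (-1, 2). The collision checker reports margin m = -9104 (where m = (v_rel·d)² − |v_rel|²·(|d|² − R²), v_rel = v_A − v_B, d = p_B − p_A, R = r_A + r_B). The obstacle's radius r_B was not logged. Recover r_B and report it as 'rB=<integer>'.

m = -9104
d = (12, 9);  v_rel = (-6, 4),  |v_rel|² = 52
v_rel×d = (-6)·(9) − (4)·(12) = -102
since m = R²·52 − (-102)²:  R² = (10404 + -9104) / 52 = 25
R = √25 = 5  ⇒  r_B = 5 − 4 = 1

rB=1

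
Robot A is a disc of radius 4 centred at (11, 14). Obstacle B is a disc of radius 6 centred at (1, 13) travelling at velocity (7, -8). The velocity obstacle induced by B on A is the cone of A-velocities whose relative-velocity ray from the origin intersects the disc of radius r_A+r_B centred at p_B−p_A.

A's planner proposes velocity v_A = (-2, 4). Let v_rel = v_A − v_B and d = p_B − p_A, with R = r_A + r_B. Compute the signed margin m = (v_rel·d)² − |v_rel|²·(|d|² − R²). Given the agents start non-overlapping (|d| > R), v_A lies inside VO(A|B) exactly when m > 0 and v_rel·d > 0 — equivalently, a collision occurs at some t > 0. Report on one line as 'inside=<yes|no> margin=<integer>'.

d = (-10, -1),  |d|² = 101;  R = 4+6 = 10,  c = 101−10² = 1
v_rel = (-9, 12),  |v_rel|² = 225;  v_rel·d = (-9)·(-10) + (12)·(-1) = 78
225·t² − 156·t + 1 = 0  ⇒  m = 78² − 225·1 = 5859
m = 5859 > 0,  v_rel·d = 78 > 0  ⇒  inside

inside=yes margin=5859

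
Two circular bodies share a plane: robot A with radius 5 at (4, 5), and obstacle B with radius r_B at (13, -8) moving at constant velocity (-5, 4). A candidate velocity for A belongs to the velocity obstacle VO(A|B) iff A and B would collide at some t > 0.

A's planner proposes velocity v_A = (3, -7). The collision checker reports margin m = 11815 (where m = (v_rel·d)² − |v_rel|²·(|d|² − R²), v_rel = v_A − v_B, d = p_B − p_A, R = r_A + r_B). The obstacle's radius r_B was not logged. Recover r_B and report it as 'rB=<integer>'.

m = 11815
d = (9, -13);  v_rel = (8, -11),  |v_rel|² = 185
v_rel×d = (8)·(-13) − (-11)·(9) = -5
since m = R²·185 − (-5)²:  R² = (25 + 11815) / 185 = 64
R = √64 = 8  ⇒  r_B = 8 − 5 = 3

rB=3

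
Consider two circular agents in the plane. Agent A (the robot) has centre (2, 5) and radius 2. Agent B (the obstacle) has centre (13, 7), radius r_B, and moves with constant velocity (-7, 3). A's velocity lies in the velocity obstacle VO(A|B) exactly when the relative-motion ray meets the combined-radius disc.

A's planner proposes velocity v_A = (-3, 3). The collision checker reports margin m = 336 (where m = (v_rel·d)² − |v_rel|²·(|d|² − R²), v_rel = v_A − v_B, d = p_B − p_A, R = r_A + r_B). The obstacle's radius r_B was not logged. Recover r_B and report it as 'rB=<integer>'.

m = 336
d = (11, 2);  v_rel = (4, 0),  |v_rel|² = 16
v_rel×d = (4)·(2) − (0)·(11) = 8
since m = R²·16 − 8²:  R² = (64 + 336) / 16 = 25
R = √25 = 5  ⇒  r_B = 5 − 2 = 3

rB=3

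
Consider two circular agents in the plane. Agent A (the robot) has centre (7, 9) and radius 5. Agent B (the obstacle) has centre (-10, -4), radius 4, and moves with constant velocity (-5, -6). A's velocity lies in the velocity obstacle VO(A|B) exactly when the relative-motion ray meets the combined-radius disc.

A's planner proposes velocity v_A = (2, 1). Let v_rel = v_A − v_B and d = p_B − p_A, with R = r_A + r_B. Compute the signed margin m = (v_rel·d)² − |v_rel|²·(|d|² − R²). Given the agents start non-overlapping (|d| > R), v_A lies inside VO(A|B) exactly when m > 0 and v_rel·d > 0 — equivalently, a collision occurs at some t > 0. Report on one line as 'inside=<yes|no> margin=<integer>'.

d = (-17, -13),  |d|² = 458;  R = 5+4 = 9,  c = 458−9² = 377
v_rel = (7, 7),  |v_rel|² = 98;  v_rel·d = (7)·(-17) + (7)·(-13) = -210
98·t² + 420·t + 377 = 0  ⇒  m = (-210)² − 98·377 = 7154
m = 7154 > 0,  v_rel·d = -210 < 0  ⇒  outside

inside=no margin=7154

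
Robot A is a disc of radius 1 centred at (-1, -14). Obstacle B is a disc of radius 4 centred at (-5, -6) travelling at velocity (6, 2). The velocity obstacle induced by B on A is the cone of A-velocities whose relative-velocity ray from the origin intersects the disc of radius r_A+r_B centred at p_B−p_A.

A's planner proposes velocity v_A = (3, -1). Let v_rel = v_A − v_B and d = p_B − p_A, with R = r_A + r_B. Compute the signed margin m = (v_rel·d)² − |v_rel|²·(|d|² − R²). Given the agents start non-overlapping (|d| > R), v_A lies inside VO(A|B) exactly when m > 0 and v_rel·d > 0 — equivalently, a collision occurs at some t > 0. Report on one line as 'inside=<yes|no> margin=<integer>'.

d = (-4, 8),  |d|² = 80;  R = 1+4 = 5,  c = 80−5² = 55
v_rel = (-3, -3),  |v_rel|² = 18;  v_rel·d = (-3)·(-4) + (-3)·(8) = -12
18·t² + 24·t + 55 = 0  ⇒  m = (-12)² − 18·55 = -846
m = -846 < 0,  v_rel·d = -12 < 0  ⇒  outside

inside=no margin=-846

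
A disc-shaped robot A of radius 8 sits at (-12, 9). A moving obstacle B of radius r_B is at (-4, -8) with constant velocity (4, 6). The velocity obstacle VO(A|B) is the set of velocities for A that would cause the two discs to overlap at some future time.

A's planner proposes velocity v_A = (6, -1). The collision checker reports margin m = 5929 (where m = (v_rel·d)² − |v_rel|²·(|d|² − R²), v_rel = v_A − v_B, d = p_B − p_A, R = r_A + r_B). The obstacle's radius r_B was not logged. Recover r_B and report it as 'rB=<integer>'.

m = 5929
d = (8, -17);  v_rel = (2, -7),  |v_rel|² = 53
v_rel×d = (2)·(-17) − (-7)·(8) = 22
since m = R²·53 − 22²:  R² = (484 + 5929) / 53 = 121
R = √121 = 11  ⇒  r_B = 11 − 8 = 3

rB=3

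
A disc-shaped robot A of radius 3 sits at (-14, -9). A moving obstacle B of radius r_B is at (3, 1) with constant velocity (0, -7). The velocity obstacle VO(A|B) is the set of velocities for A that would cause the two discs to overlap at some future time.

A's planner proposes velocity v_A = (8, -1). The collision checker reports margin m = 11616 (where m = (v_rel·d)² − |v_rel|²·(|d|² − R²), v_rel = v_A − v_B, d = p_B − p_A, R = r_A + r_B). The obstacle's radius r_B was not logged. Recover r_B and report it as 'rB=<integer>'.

m = 11616
d = (17, 10);  v_rel = (8, 6),  |v_rel|² = 100
v_rel×d = (8)·(10) − (6)·(17) = -22
since m = R²·100 − (-22)²:  R² = (484 + 11616) / 100 = 121
R = √121 = 11  ⇒  r_B = 11 − 3 = 8

rB=8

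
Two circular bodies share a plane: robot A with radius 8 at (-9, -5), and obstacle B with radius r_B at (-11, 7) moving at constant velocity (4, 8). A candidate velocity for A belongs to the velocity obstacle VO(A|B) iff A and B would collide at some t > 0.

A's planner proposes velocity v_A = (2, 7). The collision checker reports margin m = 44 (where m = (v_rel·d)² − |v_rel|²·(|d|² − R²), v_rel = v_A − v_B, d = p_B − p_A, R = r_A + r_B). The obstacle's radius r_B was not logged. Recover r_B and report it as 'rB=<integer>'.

m = 44
d = (-2, 12);  v_rel = (-2, -1),  |v_rel|² = 5
v_rel×d = (-2)·(12) − (-1)·(-2) = -26
since m = R²·5 − (-26)²:  R² = (676 + 44) / 5 = 144
R = √144 = 12  ⇒  r_B = 12 − 8 = 4

rB=4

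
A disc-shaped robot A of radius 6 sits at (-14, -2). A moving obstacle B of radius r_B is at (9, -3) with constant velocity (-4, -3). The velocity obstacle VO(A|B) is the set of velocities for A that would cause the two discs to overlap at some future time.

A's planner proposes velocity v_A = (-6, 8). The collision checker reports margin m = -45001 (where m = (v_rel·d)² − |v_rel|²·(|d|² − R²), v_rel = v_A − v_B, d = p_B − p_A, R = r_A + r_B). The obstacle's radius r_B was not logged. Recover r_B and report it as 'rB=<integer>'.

m = -45001
d = (23, -1);  v_rel = (-2, 11),  |v_rel|² = 125
v_rel×d = (-2)·(-1) − (11)·(23) = -251
since m = R²·125 − (-251)²:  R² = (63001 + -45001) / 125 = 144
R = √144 = 12  ⇒  r_B = 12 − 6 = 6

rB=6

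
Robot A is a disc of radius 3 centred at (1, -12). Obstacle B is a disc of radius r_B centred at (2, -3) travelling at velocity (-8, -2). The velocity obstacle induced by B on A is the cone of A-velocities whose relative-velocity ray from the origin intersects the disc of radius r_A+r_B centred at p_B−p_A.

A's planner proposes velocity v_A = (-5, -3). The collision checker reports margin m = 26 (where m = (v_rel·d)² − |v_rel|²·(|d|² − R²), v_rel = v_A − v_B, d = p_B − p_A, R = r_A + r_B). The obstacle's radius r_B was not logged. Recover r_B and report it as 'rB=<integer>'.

m = 26
d = (1, 9);  v_rel = (3, -1),  |v_rel|² = 10
v_rel×d = (3)·(9) − (-1)·(1) = 28
since m = R²·10 − 28²:  R² = (784 + 26) / 10 = 81
R = √81 = 9  ⇒  r_B = 9 − 3 = 6

rB=6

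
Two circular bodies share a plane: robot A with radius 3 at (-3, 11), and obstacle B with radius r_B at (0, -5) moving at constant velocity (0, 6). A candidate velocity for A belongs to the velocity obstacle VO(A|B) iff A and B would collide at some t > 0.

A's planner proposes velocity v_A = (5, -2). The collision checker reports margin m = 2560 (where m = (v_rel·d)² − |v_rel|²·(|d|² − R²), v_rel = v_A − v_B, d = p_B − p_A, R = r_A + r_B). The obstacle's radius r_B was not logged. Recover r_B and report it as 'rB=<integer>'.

m = 2560
d = (3, -16);  v_rel = (5, -8),  |v_rel|² = 89
v_rel×d = (5)·(-16) − (-8)·(3) = -56
since m = R²·89 − (-56)²:  R² = (3136 + 2560) / 89 = 64
R = √64 = 8  ⇒  r_B = 8 − 3 = 5

rB=5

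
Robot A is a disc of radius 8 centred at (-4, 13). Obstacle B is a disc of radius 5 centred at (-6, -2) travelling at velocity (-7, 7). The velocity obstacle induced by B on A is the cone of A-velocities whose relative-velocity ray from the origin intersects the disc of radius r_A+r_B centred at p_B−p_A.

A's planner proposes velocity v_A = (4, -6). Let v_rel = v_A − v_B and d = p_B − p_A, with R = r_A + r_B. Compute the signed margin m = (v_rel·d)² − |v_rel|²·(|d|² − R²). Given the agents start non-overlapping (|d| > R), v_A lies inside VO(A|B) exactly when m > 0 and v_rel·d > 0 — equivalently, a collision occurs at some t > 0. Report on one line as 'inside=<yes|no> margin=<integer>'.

d = (-2, -15),  |d|² = 229;  R = 8+5 = 13,  c = 229−13² = 60
v_rel = (11, -13),  |v_rel|² = 290;  v_rel·d = (11)·(-2) + (-13)·(-15) = 173
290·t² − 346·t + 60 = 0  ⇒  m = 173² − 290·60 = 12529
m = 12529 > 0,  v_rel·d = 173 > 0  ⇒  inside

inside=yes margin=12529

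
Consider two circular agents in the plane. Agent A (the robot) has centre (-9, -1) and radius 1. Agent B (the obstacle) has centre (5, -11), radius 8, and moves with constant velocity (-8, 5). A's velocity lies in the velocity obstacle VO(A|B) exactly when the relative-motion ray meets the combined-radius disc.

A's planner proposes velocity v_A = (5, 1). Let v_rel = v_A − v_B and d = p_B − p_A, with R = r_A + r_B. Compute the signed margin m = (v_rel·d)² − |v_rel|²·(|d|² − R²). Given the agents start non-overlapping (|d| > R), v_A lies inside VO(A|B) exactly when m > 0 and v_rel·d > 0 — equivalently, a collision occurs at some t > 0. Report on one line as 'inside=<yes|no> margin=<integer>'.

d = (14, -10),  |d|² = 296;  R = 1+8 = 9,  c = 296−9² = 215
v_rel = (13, -4),  |v_rel|² = 185;  v_rel·d = (13)·(14) + (-4)·(-10) = 222
185·t² − 444·t + 215 = 0  ⇒  m = 222² − 185·215 = 9509
m = 9509 > 0,  v_rel·d = 222 > 0  ⇒  inside

inside=yes margin=9509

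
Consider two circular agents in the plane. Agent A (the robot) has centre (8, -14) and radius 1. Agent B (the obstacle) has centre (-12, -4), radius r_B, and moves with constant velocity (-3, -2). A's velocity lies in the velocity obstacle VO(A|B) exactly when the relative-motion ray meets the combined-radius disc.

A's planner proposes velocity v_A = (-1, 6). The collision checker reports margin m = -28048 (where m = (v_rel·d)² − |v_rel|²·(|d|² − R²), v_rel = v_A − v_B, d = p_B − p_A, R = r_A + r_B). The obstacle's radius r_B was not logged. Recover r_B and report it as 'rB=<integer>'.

m = -28048
d = (-20, 10);  v_rel = (2, 8),  |v_rel|² = 68
v_rel×d = (2)·(10) − (8)·(-20) = 180
since m = R²·68 − 180²:  R² = (32400 + -28048) / 68 = 64
R = √64 = 8  ⇒  r_B = 8 − 1 = 7

rB=7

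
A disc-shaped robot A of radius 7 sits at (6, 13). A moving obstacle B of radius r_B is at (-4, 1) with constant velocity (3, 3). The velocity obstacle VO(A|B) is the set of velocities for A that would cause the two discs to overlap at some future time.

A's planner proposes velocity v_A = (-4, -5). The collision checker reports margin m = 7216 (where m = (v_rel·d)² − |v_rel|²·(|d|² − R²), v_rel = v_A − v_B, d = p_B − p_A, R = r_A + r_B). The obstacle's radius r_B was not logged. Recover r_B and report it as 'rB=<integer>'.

m = 7216
d = (-10, -12);  v_rel = (-7, -8),  |v_rel|² = 113
v_rel×d = (-7)·(-12) − (-8)·(-10) = 4
since m = R²·113 − 4²:  R² = (16 + 7216) / 113 = 64
R = √64 = 8  ⇒  r_B = 8 − 7 = 1

rB=1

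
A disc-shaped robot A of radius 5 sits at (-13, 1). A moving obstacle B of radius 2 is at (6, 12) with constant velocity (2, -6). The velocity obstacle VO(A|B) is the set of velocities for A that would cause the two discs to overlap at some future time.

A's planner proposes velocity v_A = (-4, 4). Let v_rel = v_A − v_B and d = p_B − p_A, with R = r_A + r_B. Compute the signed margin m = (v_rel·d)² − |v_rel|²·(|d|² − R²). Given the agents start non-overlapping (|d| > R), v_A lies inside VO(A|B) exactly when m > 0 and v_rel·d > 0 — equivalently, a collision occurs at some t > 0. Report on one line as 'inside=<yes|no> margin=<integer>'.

d = (19, 11),  |d|² = 482;  R = 5+2 = 7,  c = 482−7² = 433
v_rel = (-6, 10),  |v_rel|² = 136;  v_rel·d = (-6)·(19) + (10)·(11) = -4
136·t² + 8·t + 433 = 0  ⇒  m = (-4)² − 136·433 = -58872
m = -58872 < 0,  v_rel·d = -4 < 0  ⇒  outside

inside=no margin=-58872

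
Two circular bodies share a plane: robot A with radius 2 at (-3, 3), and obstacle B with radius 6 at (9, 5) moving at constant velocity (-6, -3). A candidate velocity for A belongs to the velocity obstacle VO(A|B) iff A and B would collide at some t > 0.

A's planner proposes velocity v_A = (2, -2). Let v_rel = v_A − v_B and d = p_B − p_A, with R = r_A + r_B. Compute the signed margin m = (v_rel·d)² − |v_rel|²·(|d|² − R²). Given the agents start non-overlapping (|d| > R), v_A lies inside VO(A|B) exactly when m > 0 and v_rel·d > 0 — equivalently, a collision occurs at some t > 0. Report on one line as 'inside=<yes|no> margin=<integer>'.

d = (12, 2),  |d|² = 148;  R = 2+6 = 8,  c = 148−8² = 84
v_rel = (8, 1),  |v_rel|² = 65;  v_rel·d = (8)·(12) + (1)·(2) = 98
65·t² − 196·t + 84 = 0  ⇒  m = 98² − 65·84 = 4144
m = 4144 > 0,  v_rel·d = 98 > 0  ⇒  inside

inside=yes margin=4144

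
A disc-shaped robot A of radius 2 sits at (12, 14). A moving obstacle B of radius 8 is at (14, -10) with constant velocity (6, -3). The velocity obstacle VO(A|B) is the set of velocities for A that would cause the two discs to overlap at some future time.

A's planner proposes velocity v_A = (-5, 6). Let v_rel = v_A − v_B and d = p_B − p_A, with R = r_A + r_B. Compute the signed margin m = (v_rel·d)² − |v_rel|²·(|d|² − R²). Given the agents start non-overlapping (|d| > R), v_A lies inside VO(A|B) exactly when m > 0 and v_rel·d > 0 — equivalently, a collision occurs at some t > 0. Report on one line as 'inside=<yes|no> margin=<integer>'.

d = (2, -24),  |d|² = 580;  R = 2+8 = 10,  c = 580−10² = 480
v_rel = (-11, 9),  |v_rel|² = 202;  v_rel·d = (-11)·(2) + (9)·(-24) = -238
202·t² + 476·t + 480 = 0  ⇒  m = (-238)² − 202·480 = -40316
m = -40316 < 0,  v_rel·d = -238 < 0  ⇒  outside

inside=no margin=-40316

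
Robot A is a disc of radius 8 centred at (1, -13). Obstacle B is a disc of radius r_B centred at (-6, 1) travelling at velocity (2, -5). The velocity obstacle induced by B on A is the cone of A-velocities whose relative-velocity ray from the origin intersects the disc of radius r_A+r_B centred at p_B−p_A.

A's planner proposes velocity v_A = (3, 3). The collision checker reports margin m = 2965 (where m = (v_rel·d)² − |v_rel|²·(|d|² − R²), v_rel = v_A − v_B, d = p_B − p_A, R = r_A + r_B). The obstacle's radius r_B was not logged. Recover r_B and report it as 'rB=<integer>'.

m = 2965
d = (-7, 14);  v_rel = (1, 8),  |v_rel|² = 65
v_rel×d = (1)·(14) − (8)·(-7) = 70
since m = R²·65 − 70²:  R² = (4900 + 2965) / 65 = 121
R = √121 = 11  ⇒  r_B = 11 − 8 = 3

rB=3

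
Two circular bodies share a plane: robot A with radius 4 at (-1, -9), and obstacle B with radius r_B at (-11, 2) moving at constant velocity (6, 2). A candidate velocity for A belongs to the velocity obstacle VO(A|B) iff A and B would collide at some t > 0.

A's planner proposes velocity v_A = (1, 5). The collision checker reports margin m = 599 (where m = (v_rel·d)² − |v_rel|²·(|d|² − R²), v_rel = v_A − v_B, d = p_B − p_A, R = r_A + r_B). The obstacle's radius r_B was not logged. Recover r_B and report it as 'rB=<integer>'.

m = 599
d = (-10, 11);  v_rel = (-5, 3),  |v_rel|² = 34
v_rel×d = (-5)·(11) − (3)·(-10) = -25
since m = R²·34 − (-25)²:  R² = (625 + 599) / 34 = 36
R = √36 = 6  ⇒  r_B = 6 − 4 = 2

rB=2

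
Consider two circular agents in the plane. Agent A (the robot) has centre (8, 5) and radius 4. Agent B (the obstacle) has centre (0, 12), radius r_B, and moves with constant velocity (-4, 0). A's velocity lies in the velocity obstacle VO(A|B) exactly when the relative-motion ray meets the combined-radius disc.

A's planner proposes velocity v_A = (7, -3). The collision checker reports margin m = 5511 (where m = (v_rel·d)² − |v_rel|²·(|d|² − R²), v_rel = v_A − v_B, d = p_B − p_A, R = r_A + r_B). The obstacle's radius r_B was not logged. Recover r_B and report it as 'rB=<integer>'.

m = 5511
d = (-8, 7);  v_rel = (11, -3),  |v_rel|² = 130
v_rel×d = (11)·(7) − (-3)·(-8) = 53
since m = R²·130 − 53²:  R² = (2809 + 5511) / 130 = 64
R = √64 = 8  ⇒  r_B = 8 − 4 = 4

rB=4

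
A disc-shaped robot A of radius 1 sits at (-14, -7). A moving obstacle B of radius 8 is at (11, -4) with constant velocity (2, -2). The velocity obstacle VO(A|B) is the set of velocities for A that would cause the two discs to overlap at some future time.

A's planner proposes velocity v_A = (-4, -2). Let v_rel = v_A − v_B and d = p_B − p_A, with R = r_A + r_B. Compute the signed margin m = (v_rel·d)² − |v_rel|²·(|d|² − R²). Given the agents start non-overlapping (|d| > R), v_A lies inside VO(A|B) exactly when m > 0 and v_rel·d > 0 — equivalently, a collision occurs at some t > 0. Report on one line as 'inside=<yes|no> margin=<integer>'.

d = (25, 3),  |d|² = 634;  R = 1+8 = 9,  c = 634−9² = 553
v_rel = (-6, 0),  |v_rel|² = 36;  v_rel·d = (-6)·(25) + (0)·(3) = -150
36·t² + 300·t + 553 = 0  ⇒  m = (-150)² − 36·553 = 2592
m = 2592 > 0,  v_rel·d = -150 < 0  ⇒  outside

inside=no margin=2592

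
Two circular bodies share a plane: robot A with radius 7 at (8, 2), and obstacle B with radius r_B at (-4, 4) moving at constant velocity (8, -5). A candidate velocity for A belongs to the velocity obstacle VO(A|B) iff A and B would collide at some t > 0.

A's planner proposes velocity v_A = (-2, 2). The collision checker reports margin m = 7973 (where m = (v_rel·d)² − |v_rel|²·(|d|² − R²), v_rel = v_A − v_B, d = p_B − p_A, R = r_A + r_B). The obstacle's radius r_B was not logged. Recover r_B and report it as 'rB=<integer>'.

m = 7973
d = (-12, 2);  v_rel = (-10, 7),  |v_rel|² = 149
v_rel×d = (-10)·(2) − (7)·(-12) = 64
since m = R²·149 − 64²:  R² = (4096 + 7973) / 149 = 81
R = √81 = 9  ⇒  r_B = 9 − 7 = 2

rB=2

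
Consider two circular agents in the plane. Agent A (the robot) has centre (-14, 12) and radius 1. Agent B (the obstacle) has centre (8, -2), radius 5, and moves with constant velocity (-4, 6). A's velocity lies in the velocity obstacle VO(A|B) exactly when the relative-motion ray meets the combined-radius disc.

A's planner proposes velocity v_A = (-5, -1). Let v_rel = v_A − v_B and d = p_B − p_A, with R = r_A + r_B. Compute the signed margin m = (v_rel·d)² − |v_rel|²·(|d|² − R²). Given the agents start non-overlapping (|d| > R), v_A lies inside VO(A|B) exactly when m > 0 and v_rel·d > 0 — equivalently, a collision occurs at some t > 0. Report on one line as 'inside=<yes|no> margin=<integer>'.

d = (22, -14),  |d|² = 680;  R = 1+5 = 6,  c = 680−6² = 644
v_rel = (-1, -7),  |v_rel|² = 50;  v_rel·d = (-1)·(22) + (-7)·(-14) = 76
50·t² − 152·t + 644 = 0  ⇒  m = 76² − 50·644 = -26424
m = -26424 < 0,  v_rel·d = 76 > 0  ⇒  outside

inside=no margin=-26424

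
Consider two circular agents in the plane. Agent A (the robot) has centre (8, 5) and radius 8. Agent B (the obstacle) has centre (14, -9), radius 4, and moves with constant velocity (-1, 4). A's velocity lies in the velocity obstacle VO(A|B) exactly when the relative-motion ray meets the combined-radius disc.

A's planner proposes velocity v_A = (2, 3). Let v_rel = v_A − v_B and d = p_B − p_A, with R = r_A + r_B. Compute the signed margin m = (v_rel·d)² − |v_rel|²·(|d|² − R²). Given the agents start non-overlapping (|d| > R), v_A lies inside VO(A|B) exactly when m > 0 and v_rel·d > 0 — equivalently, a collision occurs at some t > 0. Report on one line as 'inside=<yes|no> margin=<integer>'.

d = (6, -14),  |d|² = 232;  R = 8+4 = 12,  c = 232−12² = 88
v_rel = (3, -1),  |v_rel|² = 10;  v_rel·d = (3)·(6) + (-1)·(-14) = 32
10·t² − 64·t + 88 = 0  ⇒  m = 32² − 10·88 = 144
m = 144 > 0,  v_rel·d = 32 > 0  ⇒  inside

inside=yes margin=144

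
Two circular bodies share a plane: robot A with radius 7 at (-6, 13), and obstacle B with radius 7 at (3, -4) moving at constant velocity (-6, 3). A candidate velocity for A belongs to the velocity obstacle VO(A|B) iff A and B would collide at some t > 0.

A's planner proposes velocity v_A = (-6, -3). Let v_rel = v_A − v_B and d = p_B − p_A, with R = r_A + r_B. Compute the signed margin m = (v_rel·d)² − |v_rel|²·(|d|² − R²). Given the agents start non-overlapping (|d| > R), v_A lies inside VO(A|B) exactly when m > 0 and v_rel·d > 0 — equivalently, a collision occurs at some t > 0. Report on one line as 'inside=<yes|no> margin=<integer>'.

d = (9, -17),  |d|² = 370;  R = 7+7 = 14,  c = 370−14² = 174
v_rel = (0, -6),  |v_rel|² = 36;  v_rel·d = (0)·(9) + (-6)·(-17) = 102
36·t² − 204·t + 174 = 0  ⇒  m = 102² − 36·174 = 4140
m = 4140 > 0,  v_rel·d = 102 > 0  ⇒  inside

inside=yes margin=4140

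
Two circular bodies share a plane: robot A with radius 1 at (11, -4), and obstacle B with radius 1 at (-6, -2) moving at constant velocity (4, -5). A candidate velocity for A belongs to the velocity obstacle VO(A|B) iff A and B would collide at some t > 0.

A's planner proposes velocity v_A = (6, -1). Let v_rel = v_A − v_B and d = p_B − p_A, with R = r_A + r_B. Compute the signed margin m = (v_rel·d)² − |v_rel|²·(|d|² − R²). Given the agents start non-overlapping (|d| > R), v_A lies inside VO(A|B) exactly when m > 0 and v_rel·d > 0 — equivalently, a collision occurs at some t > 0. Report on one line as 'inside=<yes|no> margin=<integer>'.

d = (-17, 2),  |d|² = 293;  R = 1+1 = 2,  c = 293−2² = 289
v_rel = (2, 4),  |v_rel|² = 20;  v_rel·d = (2)·(-17) + (4)·(2) = -26
20·t² + 52·t + 289 = 0  ⇒  m = (-26)² − 20·289 = -5104
m = -5104 < 0,  v_rel·d = -26 < 0  ⇒  outside

inside=no margin=-5104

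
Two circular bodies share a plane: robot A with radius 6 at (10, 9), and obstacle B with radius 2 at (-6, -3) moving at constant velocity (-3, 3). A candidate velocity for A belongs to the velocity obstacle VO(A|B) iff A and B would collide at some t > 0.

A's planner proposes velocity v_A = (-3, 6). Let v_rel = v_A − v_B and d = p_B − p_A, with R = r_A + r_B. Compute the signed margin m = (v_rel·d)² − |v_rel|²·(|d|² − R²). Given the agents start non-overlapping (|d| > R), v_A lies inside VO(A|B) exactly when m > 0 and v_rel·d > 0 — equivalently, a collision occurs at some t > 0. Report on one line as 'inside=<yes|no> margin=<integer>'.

d = (-16, -12),  |d|² = 400;  R = 6+2 = 8,  c = 400−8² = 336
v_rel = (0, 3),  |v_rel|² = 9;  v_rel·d = (0)·(-16) + (3)·(-12) = -36
9·t² + 72·t + 336 = 0  ⇒  m = (-36)² − 9·336 = -1728
m = -1728 < 0,  v_rel·d = -36 < 0  ⇒  outside

inside=no margin=-1728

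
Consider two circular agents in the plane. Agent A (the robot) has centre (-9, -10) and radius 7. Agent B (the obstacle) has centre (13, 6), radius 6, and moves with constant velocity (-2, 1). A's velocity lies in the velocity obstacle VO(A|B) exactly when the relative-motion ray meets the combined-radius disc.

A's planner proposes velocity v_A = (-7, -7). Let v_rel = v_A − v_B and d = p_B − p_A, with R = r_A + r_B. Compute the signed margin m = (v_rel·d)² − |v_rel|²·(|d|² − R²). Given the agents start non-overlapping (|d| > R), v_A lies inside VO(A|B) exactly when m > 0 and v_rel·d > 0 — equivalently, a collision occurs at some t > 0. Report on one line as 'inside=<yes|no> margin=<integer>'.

d = (22, 16),  |d|² = 740;  R = 7+6 = 13,  c = 740−13² = 571
v_rel = (-5, -8),  |v_rel|² = 89;  v_rel·d = (-5)·(22) + (-8)·(16) = -238
89·t² + 476·t + 571 = 0  ⇒  m = (-238)² − 89·571 = 5825
m = 5825 > 0,  v_rel·d = -238 < 0  ⇒  outside

inside=no margin=5825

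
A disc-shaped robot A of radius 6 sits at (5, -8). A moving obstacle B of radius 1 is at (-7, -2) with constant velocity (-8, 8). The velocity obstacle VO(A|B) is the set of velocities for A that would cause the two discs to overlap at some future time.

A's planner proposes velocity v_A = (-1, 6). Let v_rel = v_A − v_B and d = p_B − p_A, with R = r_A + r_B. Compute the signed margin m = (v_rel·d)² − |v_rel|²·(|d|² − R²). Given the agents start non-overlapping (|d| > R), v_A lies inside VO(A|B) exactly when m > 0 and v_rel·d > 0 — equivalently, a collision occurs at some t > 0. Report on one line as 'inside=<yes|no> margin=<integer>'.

d = (-12, 6),  |d|² = 180;  R = 6+1 = 7,  c = 180−7² = 131
v_rel = (7, -2),  |v_rel|² = 53;  v_rel·d = (7)·(-12) + (-2)·(6) = -96
53·t² + 192·t + 131 = 0  ⇒  m = (-96)² − 53·131 = 2273
m = 2273 > 0,  v_rel·d = -96 < 0  ⇒  outside

inside=no margin=2273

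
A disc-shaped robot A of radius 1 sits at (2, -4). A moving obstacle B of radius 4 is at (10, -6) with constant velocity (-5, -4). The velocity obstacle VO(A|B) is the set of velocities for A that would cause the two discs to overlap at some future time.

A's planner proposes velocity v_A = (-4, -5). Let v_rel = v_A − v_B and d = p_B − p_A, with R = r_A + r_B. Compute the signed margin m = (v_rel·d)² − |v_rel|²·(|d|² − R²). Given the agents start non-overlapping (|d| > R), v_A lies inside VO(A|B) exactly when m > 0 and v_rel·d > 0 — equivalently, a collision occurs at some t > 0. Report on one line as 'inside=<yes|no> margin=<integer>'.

d = (8, -2),  |d|² = 68;  R = 1+4 = 5,  c = 68−5² = 43
v_rel = (1, -1),  |v_rel|² = 2;  v_rel·d = (1)·(8) + (-1)·(-2) = 10
2·t² − 20·t + 43 = 0  ⇒  m = 10² − 2·43 = 14
m = 14 > 0,  v_rel·d = 10 > 0  ⇒  inside

inside=yes margin=14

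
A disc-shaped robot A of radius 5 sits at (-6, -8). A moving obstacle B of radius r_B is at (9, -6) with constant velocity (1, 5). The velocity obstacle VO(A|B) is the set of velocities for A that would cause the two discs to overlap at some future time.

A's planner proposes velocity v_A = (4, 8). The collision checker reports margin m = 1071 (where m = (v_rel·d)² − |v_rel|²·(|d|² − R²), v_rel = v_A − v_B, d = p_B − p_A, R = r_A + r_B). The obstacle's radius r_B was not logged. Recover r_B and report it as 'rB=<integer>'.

m = 1071
d = (15, 2);  v_rel = (3, 3),  |v_rel|² = 18
v_rel×d = (3)·(2) − (3)·(15) = -39
since m = R²·18 − (-39)²:  R² = (1521 + 1071) / 18 = 144
R = √144 = 12  ⇒  r_B = 12 − 5 = 7

rB=7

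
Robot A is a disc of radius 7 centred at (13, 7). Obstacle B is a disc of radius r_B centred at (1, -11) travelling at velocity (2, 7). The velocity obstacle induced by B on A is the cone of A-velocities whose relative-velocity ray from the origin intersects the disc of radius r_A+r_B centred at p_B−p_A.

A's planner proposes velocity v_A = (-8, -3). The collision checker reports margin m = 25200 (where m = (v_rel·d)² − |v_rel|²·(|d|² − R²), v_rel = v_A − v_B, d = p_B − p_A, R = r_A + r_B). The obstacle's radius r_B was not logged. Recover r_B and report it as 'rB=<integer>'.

m = 25200
d = (-12, -18);  v_rel = (-10, -10),  |v_rel|² = 200
v_rel×d = (-10)·(-18) − (-10)·(-12) = 60
since m = R²·200 − 60²:  R² = (3600 + 25200) / 200 = 144
R = √144 = 12  ⇒  r_B = 12 − 7 = 5

rB=5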